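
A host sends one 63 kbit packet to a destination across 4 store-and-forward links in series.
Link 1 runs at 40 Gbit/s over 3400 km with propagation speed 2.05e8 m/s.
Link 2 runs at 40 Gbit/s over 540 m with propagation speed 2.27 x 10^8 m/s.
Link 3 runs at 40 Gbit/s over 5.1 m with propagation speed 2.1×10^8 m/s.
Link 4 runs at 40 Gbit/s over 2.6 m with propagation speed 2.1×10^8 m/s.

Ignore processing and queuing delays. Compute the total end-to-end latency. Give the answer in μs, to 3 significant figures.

16600 μs

L = 63000 bits.
Transmission delay per hop = L/R = 63000/40000000000 = 1.575 μs; 4 hops → 6.3 μs.
Propagation delays (d/s per hop): 16585.4, 2.37885, 0.0242857, 0.012381 μs; sum = 16587.8 μs.
End-to-end = 16600 μs.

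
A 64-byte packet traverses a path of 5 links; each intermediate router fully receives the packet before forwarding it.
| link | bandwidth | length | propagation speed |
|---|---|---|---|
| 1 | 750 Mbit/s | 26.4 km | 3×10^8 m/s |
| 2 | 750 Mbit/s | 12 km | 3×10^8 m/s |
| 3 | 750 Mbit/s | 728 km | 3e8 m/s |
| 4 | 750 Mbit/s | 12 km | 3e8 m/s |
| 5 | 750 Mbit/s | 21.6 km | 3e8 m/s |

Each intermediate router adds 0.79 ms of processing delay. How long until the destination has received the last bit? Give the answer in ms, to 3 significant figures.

5.83 ms

L = 64 × 8 = 512 bits.
Transmission delay per hop = L/R = 512/750000000 = 0.000682667 ms; 5 hops → 0.00341333 ms.
Propagation delays (d/s per hop): 0.088, 0.04, 2.42667, 0.04, 0.072 ms; sum = 2.66667 ms.
Processing at 4 router(s): 4 × 0.79 ms = 3.16 ms.
End-to-end = 5.83 ms.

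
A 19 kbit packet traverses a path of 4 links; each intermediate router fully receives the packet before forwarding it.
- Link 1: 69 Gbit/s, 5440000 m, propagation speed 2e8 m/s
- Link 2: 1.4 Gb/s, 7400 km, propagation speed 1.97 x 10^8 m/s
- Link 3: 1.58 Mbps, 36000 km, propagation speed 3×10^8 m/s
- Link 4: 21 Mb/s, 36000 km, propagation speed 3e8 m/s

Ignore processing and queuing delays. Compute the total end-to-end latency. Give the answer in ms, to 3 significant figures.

L = 19000 bits.
Transmission delays (L/R per hop): 0.000275362, 0.0135714, 12.0253, 0.904762 ms; sum = 12.9439 ms.
Propagation delays (d/s per hop): 27.2, 37.5635, 120, 120 ms; sum = 304.763 ms.
End-to-end = 318 ms.

318 ms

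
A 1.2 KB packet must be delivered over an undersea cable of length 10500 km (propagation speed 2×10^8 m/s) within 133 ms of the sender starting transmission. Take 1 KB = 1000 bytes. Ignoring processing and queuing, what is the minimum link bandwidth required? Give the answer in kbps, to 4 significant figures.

119.3 kbps

L = 9600 bits.
Propagation delay = 10500000 / 200000000 = 52.5 ms.
Transmission budget = 133 − 52.5 = 80.5 ms.
R ≥ L / t_tx = 9600 bits / 0.0805 s = 119.3 kbps.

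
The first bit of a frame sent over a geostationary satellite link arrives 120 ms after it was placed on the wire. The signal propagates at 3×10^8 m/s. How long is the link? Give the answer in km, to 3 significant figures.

d = s × t_prop = 300000000 × 0.12 = 36000 km.

36000 km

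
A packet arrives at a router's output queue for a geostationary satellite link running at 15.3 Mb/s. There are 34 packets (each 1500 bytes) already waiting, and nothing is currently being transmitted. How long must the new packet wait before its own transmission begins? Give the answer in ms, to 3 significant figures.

26.7 ms

Each queued packet: L/R = 12000/15300000 = 0.784314 ms.
34 queued → 26.6667 ms.
Queuing delay = 26.7 ms.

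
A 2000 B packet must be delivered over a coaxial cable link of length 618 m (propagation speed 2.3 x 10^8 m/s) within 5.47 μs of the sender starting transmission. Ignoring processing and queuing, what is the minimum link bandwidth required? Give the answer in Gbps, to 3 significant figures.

5.75 Gbps

L = 16000 bits.
Propagation delay = 618 / 2.3e+08 = 2.68696 μs.
Transmission budget = 5.47 − 2.68696 = 2.78304 μs.
R ≥ L / t_tx = 16000 bits / 2.78304e-06 s = 5.75 Gbps.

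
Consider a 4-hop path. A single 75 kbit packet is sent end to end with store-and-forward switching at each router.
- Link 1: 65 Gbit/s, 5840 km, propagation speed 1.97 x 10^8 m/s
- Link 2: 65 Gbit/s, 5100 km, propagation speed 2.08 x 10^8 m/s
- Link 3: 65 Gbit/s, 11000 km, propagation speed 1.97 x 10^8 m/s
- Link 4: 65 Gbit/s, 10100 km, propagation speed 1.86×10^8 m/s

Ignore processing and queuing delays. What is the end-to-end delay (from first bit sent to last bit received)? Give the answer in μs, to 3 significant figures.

L = 75000 bits.
Transmission delay per hop = L/R = 75000/65000000000 = 1.15385 μs; 4 hops → 4.61538 μs.
Propagation delays (d/s per hop): 29644.7, 24519.2, 55837.6, 54301.1 μs; sum = 164303 μs.
End-to-end = 164000 μs.

164000 μs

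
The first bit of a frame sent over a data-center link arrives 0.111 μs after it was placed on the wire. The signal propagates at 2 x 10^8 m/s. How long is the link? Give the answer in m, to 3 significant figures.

d = s × t_prop = 200000000 × 1.11e-07 = 22.2 m.

22.2 m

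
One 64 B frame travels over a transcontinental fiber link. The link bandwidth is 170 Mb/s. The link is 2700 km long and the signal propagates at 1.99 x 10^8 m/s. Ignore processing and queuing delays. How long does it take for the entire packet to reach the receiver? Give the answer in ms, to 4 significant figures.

L = 64 × 8 = 512 bits.
Transmission delay = L/R = 512 / 170000000 = 0.00301176 ms.
Propagation delay = d/s = 2700000 m / 199000000 m/s = 13.5678 ms.
Total = 13.57 ms.

13.57 ms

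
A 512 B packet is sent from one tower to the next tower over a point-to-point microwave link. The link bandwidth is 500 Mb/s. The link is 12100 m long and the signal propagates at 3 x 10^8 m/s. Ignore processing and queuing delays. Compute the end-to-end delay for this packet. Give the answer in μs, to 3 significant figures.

L = 512 × 8 = 4096 bits.
Transmission delay = L/R = 4096 / 500000000 = 8.192 μs.
Propagation delay = d/s = 12100 m / 300000000 m/s = 40.3333 μs.
Total = 48.5 μs.

48.5 μs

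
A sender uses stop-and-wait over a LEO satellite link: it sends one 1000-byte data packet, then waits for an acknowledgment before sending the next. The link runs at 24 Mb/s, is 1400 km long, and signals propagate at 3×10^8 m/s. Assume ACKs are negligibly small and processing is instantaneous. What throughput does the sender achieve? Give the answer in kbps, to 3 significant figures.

t_tx = L/R = 8000/24000000 = 0.000333333 s.
t_prop = 1400000/300000000 = 0.00466667 s; RTT = 0.00933333 s.
Cycle = t_tx + RTT = 0.00966667 s.
Throughput = L / cycle = 8000 / 0.00966667 = 828 kbps.

828 kbps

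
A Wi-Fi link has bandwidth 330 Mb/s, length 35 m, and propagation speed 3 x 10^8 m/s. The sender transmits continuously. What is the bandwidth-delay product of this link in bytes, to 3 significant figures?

Propagation delay = 35 / 300000000 = 1.16667e-07 s.
BDP = R × t_prop = 330000000 × 1.16667e-07 = 38.5 bits.
In bytes: 38.5/8 = 4.81 bytes.

4.81 bytes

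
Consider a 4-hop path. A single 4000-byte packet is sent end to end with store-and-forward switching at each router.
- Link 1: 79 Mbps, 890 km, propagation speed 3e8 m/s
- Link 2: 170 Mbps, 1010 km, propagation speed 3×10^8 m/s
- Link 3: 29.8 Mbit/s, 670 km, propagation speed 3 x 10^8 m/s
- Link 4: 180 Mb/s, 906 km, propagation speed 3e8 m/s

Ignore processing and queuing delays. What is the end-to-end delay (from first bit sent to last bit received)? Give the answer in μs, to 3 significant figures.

L = 4000 × 8 = 32000 bits.
Transmission delays (L/R per hop): 405.063, 188.235, 1073.83, 177.778 μs; sum = 1844.9 μs.
Propagation delays (d/s per hop): 2966.67, 3366.67, 2233.33, 3020 μs; sum = 11586.7 μs.
End-to-end = 13400 μs.

13400 μs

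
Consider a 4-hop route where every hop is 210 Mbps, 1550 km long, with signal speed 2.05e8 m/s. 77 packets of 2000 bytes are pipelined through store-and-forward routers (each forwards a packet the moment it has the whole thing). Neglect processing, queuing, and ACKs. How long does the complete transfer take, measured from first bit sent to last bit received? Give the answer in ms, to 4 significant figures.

36.34 ms

Per-hop transmission t_tx = L/R = 16000/210000000 = 0.0761905 ms.
Per-hop propagation t_prop = 1550000/2.05e+08 = 7.56098 ms.
Pipeline fill: first packet needs 4·t_tx to clear all hops; remaining 76 packets each add one t_tx.
Total = (4+77-1)·t_tx + 4·t_prop = 80·0.0761905 + 4·7.56098 = 36.34 ms.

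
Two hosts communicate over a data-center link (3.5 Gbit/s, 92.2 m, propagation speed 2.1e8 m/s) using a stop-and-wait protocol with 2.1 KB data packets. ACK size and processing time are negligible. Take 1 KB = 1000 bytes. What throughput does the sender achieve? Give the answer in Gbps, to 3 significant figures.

2.96 Gbps

t_tx = L/R = 16800/3500000000 = 4.8e-06 s.
t_prop = 92.2/210000000 = 4.39048e-07 s; RTT = 8.78095e-07 s.
Cycle = t_tx + RTT = 5.6781e-06 s.
Throughput = L / cycle = 16800 / 5.6781e-06 = 2.96 Gbps.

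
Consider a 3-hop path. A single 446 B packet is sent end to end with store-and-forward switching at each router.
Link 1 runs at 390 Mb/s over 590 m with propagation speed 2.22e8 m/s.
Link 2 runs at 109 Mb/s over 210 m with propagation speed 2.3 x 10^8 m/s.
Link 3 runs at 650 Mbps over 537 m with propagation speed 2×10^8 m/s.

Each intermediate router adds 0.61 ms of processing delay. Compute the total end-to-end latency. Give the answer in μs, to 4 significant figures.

1274 μs

L = 446 × 8 = 3568 bits.
Transmission delays (L/R per hop): 9.14872, 32.7339, 5.48923 μs; sum = 47.3719 μs.
Propagation delays (d/s per hop): 2.65766, 0.913043, 2.685 μs; sum = 6.2557 μs.
Processing at 2 router(s): 2 × 0.61 ms = 1220 μs.
End-to-end = 1274 μs.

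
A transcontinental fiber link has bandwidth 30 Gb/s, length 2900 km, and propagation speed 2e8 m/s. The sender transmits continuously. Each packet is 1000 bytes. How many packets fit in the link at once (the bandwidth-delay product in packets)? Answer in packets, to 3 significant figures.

54400 packets

Propagation delay = 2900000 / 200000000 = 0.0145 s.
BDP = R × t_prop = 30000000000 × 0.0145 = 435000000 bits.
In packets of 8000 bits: 54400 packets.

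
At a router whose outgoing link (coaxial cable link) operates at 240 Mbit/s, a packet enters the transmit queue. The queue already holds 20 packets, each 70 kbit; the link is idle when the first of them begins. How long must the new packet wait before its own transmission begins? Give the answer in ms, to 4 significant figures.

Each queued packet: L/R = 70000/240000000 = 0.291667 ms.
20 queued → 5.83333 ms.
Queuing delay = 5.833 ms.

5.833 ms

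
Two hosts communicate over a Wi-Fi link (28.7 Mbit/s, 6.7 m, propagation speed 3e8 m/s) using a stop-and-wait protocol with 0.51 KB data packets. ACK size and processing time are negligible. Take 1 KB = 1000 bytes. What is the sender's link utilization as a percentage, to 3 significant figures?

t_tx = L/R = 4080/28700000 = 0.00014216 s.
t_prop = 6.7/300000000 = 2.23333e-08 s; RTT = 4.46667e-08 s.
Cycle = t_tx + RTT = 0.000142205 s.
Utilization = t_tx / cycle = 0.00014216/0.000142205 = 100 %.

100 %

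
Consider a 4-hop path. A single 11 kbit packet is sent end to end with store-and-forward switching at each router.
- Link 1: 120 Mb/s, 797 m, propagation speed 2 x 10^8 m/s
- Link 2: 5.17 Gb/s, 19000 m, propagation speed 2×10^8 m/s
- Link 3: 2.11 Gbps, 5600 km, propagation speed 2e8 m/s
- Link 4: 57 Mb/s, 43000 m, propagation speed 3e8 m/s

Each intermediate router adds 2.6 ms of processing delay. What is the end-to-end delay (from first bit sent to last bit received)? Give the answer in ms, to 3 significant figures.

L = 11000 bits.
Transmission delays (L/R per hop): 0.0916667, 0.00212766, 0.00521327, 0.192982 ms; sum = 0.29199 ms.
Propagation delays (d/s per hop): 0.003985, 0.095, 28, 0.143333 ms; sum = 28.2423 ms.
Processing at 3 router(s): 3 × 2.6 ms = 7.8 ms.
End-to-end = 36.3 ms.

36.3 ms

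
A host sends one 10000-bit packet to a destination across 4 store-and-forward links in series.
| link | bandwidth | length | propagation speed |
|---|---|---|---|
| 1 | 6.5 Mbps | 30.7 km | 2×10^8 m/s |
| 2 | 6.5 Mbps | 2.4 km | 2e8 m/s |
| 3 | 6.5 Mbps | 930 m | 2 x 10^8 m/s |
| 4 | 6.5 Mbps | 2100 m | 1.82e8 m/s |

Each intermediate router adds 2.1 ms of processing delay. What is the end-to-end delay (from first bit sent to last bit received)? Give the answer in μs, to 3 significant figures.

Transmission delay per hop = L/R = 10000/6500000 = 1538.46 μs; 4 hops → 6153.85 μs.
Propagation delays (d/s per hop): 153.5, 12, 4.65, 11.5385 μs; sum = 181.688 μs.
Processing at 3 router(s): 3 × 2.1 ms = 6300 μs.
End-to-end = 12600 μs.

12600 μs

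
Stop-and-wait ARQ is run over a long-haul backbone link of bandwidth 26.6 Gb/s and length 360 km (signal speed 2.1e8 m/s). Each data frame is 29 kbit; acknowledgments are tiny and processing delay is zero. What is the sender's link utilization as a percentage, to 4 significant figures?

t_tx = L/R = 29000/26600000000 = 1.09023e-06 s.
t_prop = 360000/210000000 = 0.00171429 s; RTT = 0.00342857 s.
Cycle = t_tx + RTT = 0.00342966 s.
Utilization = t_tx / cycle = 1.09023e-06/0.00342966 = 0.03179 %.

0.03179 %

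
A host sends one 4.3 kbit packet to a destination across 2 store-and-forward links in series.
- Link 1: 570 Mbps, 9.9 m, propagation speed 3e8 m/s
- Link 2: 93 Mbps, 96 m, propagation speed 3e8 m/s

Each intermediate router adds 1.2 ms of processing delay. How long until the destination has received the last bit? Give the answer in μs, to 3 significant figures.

L = 4300 bits.
Transmission delays (L/R per hop): 7.54386, 46.2366 μs; sum = 53.7804 μs.
Propagation delays (d/s per hop): 0.033, 0.32 μs; sum = 0.353 μs.
Processing at 1 router(s): 1 × 1.2 ms = 1200 μs.
End-to-end = 1250 μs.

1250 μs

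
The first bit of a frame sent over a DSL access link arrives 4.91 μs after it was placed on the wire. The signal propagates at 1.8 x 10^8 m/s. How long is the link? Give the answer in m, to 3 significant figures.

884 m

d = s × t_prop = 180000000 × 4.91e-06 = 884 m.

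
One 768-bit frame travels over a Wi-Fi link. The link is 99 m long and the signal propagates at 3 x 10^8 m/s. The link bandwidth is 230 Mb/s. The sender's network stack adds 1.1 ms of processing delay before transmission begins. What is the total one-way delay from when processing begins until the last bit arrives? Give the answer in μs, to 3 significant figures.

Transmission delay = L/R = 768 / 230000000 = 3.33913 μs.
Propagation delay = d/s = 99 m / 300000000 m/s = 0.33 μs.
Plus processing delay 1.1 ms = 1100 μs.
Total = 1100 μs.

1100 μs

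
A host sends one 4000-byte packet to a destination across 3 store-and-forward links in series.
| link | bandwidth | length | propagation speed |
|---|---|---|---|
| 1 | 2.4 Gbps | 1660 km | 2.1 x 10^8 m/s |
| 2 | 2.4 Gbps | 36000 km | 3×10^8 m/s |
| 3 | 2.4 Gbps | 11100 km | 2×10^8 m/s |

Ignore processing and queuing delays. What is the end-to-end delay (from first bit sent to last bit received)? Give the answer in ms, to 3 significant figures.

183 ms

L = 4000 × 8 = 32000 bits.
Transmission delay per hop = L/R = 32000/2400000000 = 0.0133333 ms; 3 hops → 0.04 ms.
Propagation delays (d/s per hop): 7.90476, 120, 55.5 ms; sum = 183.405 ms.
End-to-end = 183 ms.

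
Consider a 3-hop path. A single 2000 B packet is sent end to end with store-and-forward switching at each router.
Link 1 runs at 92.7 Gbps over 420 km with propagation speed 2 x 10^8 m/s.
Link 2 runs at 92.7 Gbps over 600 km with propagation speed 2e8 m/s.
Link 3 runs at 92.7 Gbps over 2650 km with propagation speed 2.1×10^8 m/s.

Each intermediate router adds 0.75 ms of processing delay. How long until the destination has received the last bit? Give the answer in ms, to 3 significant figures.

19.2 ms

L = 2000 × 8 = 16000 bits.
Transmission delay per hop = L/R = 16000/92700000000 = 0.0001726 ms; 3 hops → 0.000517799 ms.
Propagation delays (d/s per hop): 2.1, 3, 12.619 ms; sum = 17.719 ms.
Processing at 2 router(s): 2 × 0.75 ms = 1.5 ms.
End-to-end = 19.2 ms.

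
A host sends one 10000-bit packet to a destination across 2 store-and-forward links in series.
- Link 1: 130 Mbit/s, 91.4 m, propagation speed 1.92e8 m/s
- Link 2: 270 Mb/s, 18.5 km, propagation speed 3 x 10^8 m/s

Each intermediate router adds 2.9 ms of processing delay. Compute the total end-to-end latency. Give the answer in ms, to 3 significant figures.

Transmission delays (L/R per hop): 0.0769231, 0.037037 ms; sum = 0.11396 ms.
Propagation delays (d/s per hop): 0.000476042, 0.0616667 ms; sum = 0.0621427 ms.
Processing at 1 router(s): 1 × 2.9 ms = 2.9 ms.
End-to-end = 3.08 ms.

3.08 ms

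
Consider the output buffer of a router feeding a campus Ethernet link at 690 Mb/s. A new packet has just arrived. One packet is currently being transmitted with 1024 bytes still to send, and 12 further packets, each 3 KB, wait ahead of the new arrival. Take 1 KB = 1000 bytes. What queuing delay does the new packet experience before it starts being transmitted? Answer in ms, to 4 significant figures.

Each queued packet: L/R = 24000/690000000 = 0.0347826 ms.
12 queued → 0.417391 ms.
Plus remaining 8192 bits of current packet: 0.0118725 ms.
Queuing delay = 0.4293 ms.

0.4293 ms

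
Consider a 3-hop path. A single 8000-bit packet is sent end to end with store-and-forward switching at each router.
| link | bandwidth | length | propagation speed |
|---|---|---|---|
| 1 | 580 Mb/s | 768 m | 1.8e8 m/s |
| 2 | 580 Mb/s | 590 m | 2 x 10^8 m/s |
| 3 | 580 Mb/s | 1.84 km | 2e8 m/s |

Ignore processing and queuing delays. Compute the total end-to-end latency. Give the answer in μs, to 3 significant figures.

57.8 μs

Transmission delay per hop = L/R = 8000/580000000 = 13.7931 μs; 3 hops → 41.3793 μs.
Propagation delays (d/s per hop): 4.26667, 2.95, 9.2 μs; sum = 16.4167 μs.
End-to-end = 57.8 μs.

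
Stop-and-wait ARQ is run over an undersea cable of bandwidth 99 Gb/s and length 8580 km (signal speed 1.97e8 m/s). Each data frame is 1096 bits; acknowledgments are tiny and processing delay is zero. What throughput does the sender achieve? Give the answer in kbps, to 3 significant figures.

t_tx = L/R = 1096/99000000000 = 1.10707e-08 s.
t_prop = 8580000/197000000 = 0.0435533 s; RTT = 0.0871066 s.
Cycle = t_tx + RTT = 0.0871066 s.
Throughput = L / cycle = 1096 / 0.0871066 = 12.6 kbps.

12.6 kbps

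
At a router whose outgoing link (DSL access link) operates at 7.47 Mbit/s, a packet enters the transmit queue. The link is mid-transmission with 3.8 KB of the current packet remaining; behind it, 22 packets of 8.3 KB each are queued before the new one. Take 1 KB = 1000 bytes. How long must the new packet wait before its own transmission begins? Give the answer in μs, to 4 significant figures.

199600 μs

Each queued packet: L/R = 66400/7470000 = 8888.89 μs.
22 queued → 195556 μs.
Plus remaining 30400 bits of current packet: 4069.61 μs.
Queuing delay = 199600 μs.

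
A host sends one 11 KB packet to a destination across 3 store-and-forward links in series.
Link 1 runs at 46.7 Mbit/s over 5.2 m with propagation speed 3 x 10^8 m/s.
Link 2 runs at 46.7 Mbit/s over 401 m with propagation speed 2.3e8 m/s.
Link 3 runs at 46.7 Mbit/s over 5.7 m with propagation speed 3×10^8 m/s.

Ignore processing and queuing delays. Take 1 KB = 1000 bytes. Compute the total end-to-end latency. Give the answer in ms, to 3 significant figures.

L = 88000 bits.
Transmission delay per hop = L/R = 88000/46700000 = 1.88437 ms; 3 hops → 5.6531 ms.
Propagation delays (d/s per hop): 1.73333e-05, 0.00174348, 1.9e-05 ms; sum = 0.00177981 ms.
End-to-end = 5.65 ms.

5.65 ms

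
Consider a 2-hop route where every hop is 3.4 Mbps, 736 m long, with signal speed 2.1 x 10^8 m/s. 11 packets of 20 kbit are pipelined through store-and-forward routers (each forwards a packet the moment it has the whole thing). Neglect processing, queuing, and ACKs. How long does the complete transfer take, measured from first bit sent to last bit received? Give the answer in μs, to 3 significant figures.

Per-hop transmission t_tx = L/R = 20000/3400000 = 5882.35 μs.
Per-hop propagation t_prop = 736/210000000 = 3.50476 μs.
Pipeline fill: first packet needs 2·t_tx to clear all hops; remaining 10 packets each add one t_tx.
Total = (2+11-1)·t_tx + 2·t_prop = 12·5882.35 + 2·3.50476 = 70600 μs.

70600 μs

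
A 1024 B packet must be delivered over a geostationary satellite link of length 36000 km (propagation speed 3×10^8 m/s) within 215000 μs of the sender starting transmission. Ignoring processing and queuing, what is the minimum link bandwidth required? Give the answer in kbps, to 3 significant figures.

86.2 kbps

L = 8192 bits.
Propagation delay = 36000000 / 300000000 = 120000 μs.
Transmission budget = 215000 − 120000 = 95000 μs.
R ≥ L / t_tx = 8192 bits / 0.095 s = 86.2 kbps.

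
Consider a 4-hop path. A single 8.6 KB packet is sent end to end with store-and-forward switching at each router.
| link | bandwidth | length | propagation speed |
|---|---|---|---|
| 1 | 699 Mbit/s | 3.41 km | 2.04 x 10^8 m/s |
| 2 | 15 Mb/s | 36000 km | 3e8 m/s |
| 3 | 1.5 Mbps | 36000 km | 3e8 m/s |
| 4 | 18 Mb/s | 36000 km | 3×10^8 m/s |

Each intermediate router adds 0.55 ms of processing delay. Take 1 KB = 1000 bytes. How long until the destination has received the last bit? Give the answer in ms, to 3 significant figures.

L = 68800 bits.
Transmission delays (L/R per hop): 0.0984263, 4.58667, 45.8667, 3.82222 ms; sum = 54.374 ms.
Propagation delays (d/s per hop): 0.0167157, 120, 120, 120 ms; sum = 360.017 ms.
Processing at 3 router(s): 3 × 0.55 ms = 1.65 ms.
End-to-end = 416 ms.

416 ms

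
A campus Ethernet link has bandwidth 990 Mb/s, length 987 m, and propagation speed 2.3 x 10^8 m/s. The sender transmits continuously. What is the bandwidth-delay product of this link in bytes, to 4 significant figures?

531.0 bytes

Propagation delay = 987 / 2.3e+08 = 4.2913e-06 s.
BDP = R × t_prop = 990000000 × 4.2913e-06 = 4248.39 bits.
In bytes: 4248.39/8 = 531.0 bytes.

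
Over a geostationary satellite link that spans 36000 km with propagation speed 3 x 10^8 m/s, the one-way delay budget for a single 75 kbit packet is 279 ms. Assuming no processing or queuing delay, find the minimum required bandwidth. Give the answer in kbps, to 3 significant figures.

Propagation delay = 36000000 / 300000000 = 120 ms.
Transmission budget = 279 − 120 = 159 ms.
R ≥ L / t_tx = 75000 bits / 0.159 s = 472 kbps.

472 kbps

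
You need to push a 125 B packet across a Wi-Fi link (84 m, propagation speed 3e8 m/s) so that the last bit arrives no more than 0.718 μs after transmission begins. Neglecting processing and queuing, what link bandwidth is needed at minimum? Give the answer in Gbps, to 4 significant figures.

L = 1000 bits.
Propagation delay = 84 / 300000000 = 0.28 μs.
Transmission budget = 0.718 − 0.28 = 0.438 μs.
R ≥ L / t_tx = 1000 bits / 4.38e-07 s = 2.283 Gbps.

2.283 Gbps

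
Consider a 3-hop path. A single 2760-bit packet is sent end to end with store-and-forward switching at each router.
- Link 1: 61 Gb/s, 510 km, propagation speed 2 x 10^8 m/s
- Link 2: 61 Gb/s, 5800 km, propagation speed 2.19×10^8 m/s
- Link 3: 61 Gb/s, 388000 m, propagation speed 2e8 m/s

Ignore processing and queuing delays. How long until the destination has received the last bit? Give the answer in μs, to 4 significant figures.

30970 μs

Transmission delay per hop = L/R = 2760/61000000000 = 0.0452459 μs; 3 hops → 0.135738 μs.
Propagation delays (d/s per hop): 2550, 26484, 1940 μs; sum = 30974 μs.
End-to-end = 30970 μs.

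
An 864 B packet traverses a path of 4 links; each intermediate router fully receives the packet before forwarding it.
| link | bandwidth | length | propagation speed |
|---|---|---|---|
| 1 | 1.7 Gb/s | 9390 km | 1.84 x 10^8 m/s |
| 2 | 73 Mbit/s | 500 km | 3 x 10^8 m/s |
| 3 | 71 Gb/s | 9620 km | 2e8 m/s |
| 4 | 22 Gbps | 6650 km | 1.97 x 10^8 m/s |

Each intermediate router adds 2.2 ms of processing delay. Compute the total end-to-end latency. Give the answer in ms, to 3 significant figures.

141 ms

L = 864 × 8 = 6912 bits.
Transmission delays (L/R per hop): 0.00406588, 0.0946849, 9.73521e-05, 0.000314182 ms; sum = 0.0991623 ms.
Propagation delays (d/s per hop): 51.0326, 1.66667, 48.1, 33.7563 ms; sum = 134.556 ms.
Processing at 3 router(s): 3 × 2.2 ms = 6.6 ms.
End-to-end = 141 ms.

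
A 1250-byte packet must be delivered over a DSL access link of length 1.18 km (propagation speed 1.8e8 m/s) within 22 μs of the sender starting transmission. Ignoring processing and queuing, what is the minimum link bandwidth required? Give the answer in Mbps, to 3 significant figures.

647 Mbps

L = 10000 bits.
Propagation delay = 1180 / 180000000 = 6.55556 μs.
Transmission budget = 22 − 6.55556 = 15.4444 μs.
R ≥ L / t_tx = 10000 bits / 1.54444e-05 s = 647 Mbps.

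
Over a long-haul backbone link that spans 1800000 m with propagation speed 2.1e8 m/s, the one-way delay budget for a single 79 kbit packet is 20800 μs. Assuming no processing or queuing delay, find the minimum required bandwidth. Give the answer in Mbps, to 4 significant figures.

Propagation delay = 1800000 / 210000000 = 8571.43 μs.
Transmission budget = 20800 − 8571.43 = 12228.6 μs.
R ≥ L / t_tx = 79000 bits / 0.0122286 s = 6.460 Mbps.

6.460 Mbps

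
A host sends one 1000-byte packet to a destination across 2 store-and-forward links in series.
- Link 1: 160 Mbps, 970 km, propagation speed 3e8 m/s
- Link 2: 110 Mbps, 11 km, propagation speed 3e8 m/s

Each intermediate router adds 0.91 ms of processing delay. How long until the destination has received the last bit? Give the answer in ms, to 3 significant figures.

L = 1000 × 8 = 8000 bits.
Transmission delays (L/R per hop): 0.05, 0.0727273 ms; sum = 0.122727 ms.
Propagation delays (d/s per hop): 3.23333, 0.0366667 ms; sum = 3.27 ms.
Processing at 1 router(s): 1 × 0.91 ms = 0.91 ms.
End-to-end = 4.30 ms.

4.30 ms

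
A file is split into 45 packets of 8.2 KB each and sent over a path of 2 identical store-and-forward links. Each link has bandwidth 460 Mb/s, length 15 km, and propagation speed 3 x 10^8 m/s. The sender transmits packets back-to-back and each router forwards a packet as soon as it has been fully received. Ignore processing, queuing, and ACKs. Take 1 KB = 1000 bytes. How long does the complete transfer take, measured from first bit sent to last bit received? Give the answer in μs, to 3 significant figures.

6660 μs

Per-hop transmission t_tx = L/R = 65600/460000000 = 142.609 μs.
Per-hop propagation t_prop = 15000/300000000 = 50 μs.
Pipeline fill: first packet needs 2·t_tx to clear all hops; remaining 44 packets each add one t_tx.
Total = (2+45-1)·t_tx + 2·t_prop = 46·142.609 + 2·50 = 6660 μs.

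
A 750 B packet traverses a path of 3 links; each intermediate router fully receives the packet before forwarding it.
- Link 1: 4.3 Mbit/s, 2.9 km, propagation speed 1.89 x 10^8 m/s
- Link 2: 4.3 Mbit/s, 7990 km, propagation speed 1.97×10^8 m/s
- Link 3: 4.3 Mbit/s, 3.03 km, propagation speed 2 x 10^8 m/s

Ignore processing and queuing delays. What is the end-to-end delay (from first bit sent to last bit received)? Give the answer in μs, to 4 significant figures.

44770 μs

L = 750 × 8 = 6000 bits.
Transmission delay per hop = L/R = 6000/4300000 = 1395.35 μs; 3 hops → 4186.05 μs.
Propagation delays (d/s per hop): 15.3439, 40558.4, 15.15 μs; sum = 40588.9 μs.
End-to-end = 44770 μs.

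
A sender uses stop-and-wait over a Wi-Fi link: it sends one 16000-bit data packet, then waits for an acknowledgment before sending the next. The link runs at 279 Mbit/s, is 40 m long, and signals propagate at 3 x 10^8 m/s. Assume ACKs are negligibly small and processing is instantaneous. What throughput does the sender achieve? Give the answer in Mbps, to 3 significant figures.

t_tx = L/R = 16000/279000000 = 5.73477e-05 s.
t_prop = 40/300000000 = 1.33333e-07 s; RTT = 2.66667e-07 s.
Cycle = t_tx + RTT = 5.76143e-05 s.
Throughput = L / cycle = 16000 / 5.76143e-05 = 278 Mbps.

278 Mbps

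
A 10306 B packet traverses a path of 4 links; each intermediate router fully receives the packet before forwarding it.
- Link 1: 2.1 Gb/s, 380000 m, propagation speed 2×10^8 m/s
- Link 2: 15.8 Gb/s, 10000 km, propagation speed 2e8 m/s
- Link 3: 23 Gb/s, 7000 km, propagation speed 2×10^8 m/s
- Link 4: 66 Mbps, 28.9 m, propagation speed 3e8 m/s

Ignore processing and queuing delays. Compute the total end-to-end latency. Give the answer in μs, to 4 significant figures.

88200 μs

L = 10306 × 8 = 82448 bits.
Transmission delays (L/R per hop): 39.261, 5.21823, 3.5847, 1249.21 μs; sum = 1297.28 μs.
Propagation delays (d/s per hop): 1900, 50000, 35000, 0.0963333 μs; sum = 86900.1 μs.
End-to-end = 88200 μs.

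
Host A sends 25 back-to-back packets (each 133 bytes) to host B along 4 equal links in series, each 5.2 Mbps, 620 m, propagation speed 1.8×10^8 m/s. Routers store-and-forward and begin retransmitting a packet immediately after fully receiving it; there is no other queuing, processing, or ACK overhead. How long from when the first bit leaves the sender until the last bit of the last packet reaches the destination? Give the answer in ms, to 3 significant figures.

Per-hop transmission t_tx = L/R = 1064/5200000 = 0.204615 ms.
Per-hop propagation t_prop = 620/180000000 = 0.00344444 ms.
Pipeline fill: first packet needs 4·t_tx to clear all hops; remaining 24 packets each add one t_tx.
Total = (4+25-1)·t_tx + 4·t_prop = 28·0.204615 + 4·0.00344444 = 5.74 ms.

5.74 ms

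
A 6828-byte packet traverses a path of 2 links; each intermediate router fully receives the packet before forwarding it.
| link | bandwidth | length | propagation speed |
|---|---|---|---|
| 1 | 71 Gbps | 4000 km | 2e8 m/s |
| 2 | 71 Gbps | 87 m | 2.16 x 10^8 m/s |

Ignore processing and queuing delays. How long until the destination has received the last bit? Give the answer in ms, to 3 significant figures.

L = 6828 × 8 = 54624 bits.
Transmission delay per hop = L/R = 54624/71000000000 = 0.000769352 ms; 2 hops → 0.0015387 ms.
Propagation delays (d/s per hop): 20, 0.000402778 ms; sum = 20.0004 ms.
End-to-end = 20.0 ms.

20.0 ms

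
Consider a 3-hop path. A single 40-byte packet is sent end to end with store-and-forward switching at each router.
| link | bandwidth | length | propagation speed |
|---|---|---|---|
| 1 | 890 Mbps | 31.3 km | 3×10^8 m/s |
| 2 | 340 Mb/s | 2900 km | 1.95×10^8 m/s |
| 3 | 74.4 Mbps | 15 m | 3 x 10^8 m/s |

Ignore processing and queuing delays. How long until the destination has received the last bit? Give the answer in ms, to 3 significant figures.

15.0 ms

L = 40 × 8 = 320 bits.
Transmission delays (L/R per hop): 0.000359551, 0.000941176, 0.00430108 ms; sum = 0.0056018 ms.
Propagation delays (d/s per hop): 0.104333, 14.8718, 5e-05 ms; sum = 14.9762 ms.
End-to-end = 15.0 ms.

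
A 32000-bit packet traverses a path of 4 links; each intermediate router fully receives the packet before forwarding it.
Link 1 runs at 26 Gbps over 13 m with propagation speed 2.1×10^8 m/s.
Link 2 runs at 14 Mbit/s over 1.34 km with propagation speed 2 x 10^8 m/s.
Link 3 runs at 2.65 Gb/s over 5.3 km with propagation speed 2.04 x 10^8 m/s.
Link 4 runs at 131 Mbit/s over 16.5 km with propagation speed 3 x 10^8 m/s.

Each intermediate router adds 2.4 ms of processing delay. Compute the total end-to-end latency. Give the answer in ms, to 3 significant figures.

9.83 ms

Transmission delays (L/R per hop): 0.00123077, 2.28571, 0.0120755, 0.244275 ms; sum = 2.5433 ms.
Propagation delays (d/s per hop): 6.19048e-05, 0.0067, 0.0259804, 0.055 ms; sum = 0.0877423 ms.
Processing at 3 router(s): 3 × 2.4 ms = 7.2 ms.
End-to-end = 9.83 ms.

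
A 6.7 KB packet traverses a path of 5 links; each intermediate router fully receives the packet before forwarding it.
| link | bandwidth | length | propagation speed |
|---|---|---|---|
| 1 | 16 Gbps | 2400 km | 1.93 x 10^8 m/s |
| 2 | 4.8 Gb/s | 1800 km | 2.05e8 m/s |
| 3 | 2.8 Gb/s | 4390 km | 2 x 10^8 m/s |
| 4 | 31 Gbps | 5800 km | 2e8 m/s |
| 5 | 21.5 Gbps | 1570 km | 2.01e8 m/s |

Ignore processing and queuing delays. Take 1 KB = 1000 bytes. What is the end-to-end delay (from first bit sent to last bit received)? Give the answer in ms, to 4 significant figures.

L = 53600 bits.
Transmission delays (L/R per hop): 0.00335, 0.0111667, 0.0191429, 0.00172903, 0.00249302 ms; sum = 0.0378816 ms.
Propagation delays (d/s per hop): 12.4352, 8.78049, 21.95, 29, 7.81095 ms; sum = 79.9767 ms.
End-to-end = 80.01 ms.

80.01 ms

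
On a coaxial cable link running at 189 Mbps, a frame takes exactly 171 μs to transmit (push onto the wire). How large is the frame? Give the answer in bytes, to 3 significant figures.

4040 bytes

L = R × t_tx = 189000000 b/s × 0.000171 s = 32319 bits.
In bytes: 32319 / 8 = 4040 bytes.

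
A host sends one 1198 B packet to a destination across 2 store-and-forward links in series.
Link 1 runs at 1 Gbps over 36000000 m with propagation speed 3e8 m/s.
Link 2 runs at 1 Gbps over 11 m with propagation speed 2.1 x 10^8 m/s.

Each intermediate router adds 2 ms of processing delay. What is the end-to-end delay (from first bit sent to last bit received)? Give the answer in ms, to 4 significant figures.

122.0 ms

L = 1198 × 8 = 9584 bits.
Transmission delay per hop = L/R = 9584/1000000000 = 0.009584 ms; 2 hops → 0.019168 ms.
Propagation delays (d/s per hop): 120, 5.2381e-05 ms; sum = 120 ms.
Processing at 1 router(s): 1 × 2 ms = 2 ms.
End-to-end = 122.0 ms.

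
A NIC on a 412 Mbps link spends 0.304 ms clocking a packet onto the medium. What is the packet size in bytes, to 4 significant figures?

L = R × t_tx = 412000000 b/s × 0.000304 s = 125248 bits.
In bytes: 125248 / 8 = 15660 bytes.

15660 bytes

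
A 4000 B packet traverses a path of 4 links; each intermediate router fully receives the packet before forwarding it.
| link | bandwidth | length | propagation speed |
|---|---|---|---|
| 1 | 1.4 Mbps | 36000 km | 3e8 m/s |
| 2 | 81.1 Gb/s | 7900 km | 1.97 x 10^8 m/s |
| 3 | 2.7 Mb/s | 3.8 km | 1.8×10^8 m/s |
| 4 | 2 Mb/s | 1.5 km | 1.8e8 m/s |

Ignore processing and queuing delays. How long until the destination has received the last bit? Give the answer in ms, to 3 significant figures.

211 ms

L = 4000 × 8 = 32000 bits.
Transmission delays (L/R per hop): 22.8571, 0.000394575, 11.8519, 16 ms; sum = 50.7094 ms.
Propagation delays (d/s per hop): 120, 40.1015, 0.0211111, 0.00833333 ms; sum = 160.131 ms.
End-to-end = 211 ms.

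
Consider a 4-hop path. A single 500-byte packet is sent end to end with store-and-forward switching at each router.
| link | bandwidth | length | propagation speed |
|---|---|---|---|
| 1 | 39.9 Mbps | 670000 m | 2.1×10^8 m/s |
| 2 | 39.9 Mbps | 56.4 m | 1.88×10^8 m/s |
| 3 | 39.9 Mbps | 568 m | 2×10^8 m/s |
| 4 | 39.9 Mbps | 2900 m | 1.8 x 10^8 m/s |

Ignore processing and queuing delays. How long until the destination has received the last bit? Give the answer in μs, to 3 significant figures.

3610 μs

L = 500 × 8 = 4000 bits.
Transmission delay per hop = L/R = 4000/39900000 = 100.251 μs; 4 hops → 401.003 μs.
Propagation delays (d/s per hop): 3190.48, 0.3, 2.84, 16.1111 μs; sum = 3209.73 μs.
End-to-end = 3610 μs.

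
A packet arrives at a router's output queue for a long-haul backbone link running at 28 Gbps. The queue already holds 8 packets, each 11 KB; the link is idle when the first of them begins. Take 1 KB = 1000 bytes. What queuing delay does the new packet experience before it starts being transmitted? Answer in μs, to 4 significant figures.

25.14 μs

Each queued packet: L/R = 88000/28000000000 = 3.14286 μs.
8 queued → 25.1429 μs.
Queuing delay = 25.14 μs.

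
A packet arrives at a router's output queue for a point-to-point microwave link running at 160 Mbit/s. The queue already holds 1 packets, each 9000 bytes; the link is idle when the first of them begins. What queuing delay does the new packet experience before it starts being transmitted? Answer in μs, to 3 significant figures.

Each queued packet: L/R = 72000/160000000 = 450 μs.
1 queued → 450 μs.
Queuing delay = 450 μs.

450 μs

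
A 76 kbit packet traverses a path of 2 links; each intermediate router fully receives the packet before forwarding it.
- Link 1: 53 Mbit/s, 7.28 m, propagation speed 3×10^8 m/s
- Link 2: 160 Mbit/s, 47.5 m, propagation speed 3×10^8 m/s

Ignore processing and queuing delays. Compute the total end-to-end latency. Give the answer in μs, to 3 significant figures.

L = 76000 bits.
Transmission delays (L/R per hop): 1433.96, 475 μs; sum = 1908.96 μs.
Propagation delays (d/s per hop): 0.0242667, 0.158333 μs; sum = 0.1826 μs.
End-to-end = 1910 μs.

1910 μs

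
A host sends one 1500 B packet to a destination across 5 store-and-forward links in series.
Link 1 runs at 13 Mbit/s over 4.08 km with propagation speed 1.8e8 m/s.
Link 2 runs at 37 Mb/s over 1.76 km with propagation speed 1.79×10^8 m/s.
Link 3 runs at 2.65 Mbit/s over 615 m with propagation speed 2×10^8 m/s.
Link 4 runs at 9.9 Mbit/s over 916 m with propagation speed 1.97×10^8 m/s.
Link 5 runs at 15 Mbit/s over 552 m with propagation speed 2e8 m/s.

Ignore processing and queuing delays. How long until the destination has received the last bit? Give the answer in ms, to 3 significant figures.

L = 1500 × 8 = 12000 bits.
Transmission delays (L/R per hop): 0.923077, 0.324324, 4.5283, 1.21212, 0.8 ms; sum = 7.78782 ms.
Propagation delays (d/s per hop): 0.0226667, 0.0098324, 0.003075, 0.00464975, 0.00276 ms; sum = 0.0429838 ms.
End-to-end = 7.83 ms.

7.83 ms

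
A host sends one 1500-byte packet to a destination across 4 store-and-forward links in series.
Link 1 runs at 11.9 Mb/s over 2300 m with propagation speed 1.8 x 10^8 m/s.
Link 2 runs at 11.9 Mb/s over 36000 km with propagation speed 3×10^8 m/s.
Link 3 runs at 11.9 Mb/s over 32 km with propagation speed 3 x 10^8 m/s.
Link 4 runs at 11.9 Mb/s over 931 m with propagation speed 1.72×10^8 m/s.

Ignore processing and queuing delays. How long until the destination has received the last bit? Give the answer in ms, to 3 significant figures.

L = 1500 × 8 = 12000 bits.
Transmission delay per hop = L/R = 12000/11900000 = 1.0084 ms; 4 hops → 4.03361 ms.
Propagation delays (d/s per hop): 0.0127778, 120, 0.106667, 0.00541279 ms; sum = 120.125 ms.
End-to-end = 124 ms.

124 ms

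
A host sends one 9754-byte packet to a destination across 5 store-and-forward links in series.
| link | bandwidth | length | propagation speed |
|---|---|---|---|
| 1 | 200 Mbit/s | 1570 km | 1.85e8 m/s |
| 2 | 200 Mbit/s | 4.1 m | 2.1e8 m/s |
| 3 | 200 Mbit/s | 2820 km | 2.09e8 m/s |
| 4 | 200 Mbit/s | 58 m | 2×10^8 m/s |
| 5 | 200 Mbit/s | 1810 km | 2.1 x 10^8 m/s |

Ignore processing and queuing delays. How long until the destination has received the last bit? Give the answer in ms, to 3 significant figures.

32.5 ms

L = 9754 × 8 = 78032 bits.
Transmission delay per hop = L/R = 78032/200000000 = 0.39016 ms; 5 hops → 1.9508 ms.
Propagation delays (d/s per hop): 8.48649, 1.95238e-05, 13.4928, 0.00029, 8.61905 ms; sum = 30.5987 ms.
End-to-end = 32.5 ms.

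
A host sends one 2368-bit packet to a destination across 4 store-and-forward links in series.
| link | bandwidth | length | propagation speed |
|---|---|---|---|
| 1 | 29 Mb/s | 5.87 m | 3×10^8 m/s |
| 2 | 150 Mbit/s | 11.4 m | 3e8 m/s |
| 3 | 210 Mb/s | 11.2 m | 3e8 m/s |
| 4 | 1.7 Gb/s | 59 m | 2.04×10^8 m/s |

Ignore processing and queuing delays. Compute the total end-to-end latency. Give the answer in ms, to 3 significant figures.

0.110 ms

Transmission delays (L/R per hop): 0.0816552, 0.0157867, 0.0112762, 0.00139294 ms; sum = 0.110111 ms.
Propagation delays (d/s per hop): 1.95667e-05, 3.8e-05, 3.73333e-05, 0.000289216 ms; sum = 0.000384116 ms.
End-to-end = 0.110 ms.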